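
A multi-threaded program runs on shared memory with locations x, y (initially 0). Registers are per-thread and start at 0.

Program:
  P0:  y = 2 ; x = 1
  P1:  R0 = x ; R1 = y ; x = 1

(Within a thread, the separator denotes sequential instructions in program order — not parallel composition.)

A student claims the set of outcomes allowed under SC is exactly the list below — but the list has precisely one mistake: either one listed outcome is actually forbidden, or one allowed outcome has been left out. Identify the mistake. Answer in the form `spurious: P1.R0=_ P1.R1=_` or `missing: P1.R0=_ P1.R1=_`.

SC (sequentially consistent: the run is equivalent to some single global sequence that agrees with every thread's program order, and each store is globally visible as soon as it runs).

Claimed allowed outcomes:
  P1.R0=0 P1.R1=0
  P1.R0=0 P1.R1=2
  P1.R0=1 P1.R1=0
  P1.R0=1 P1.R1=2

spurious: P1.R0=1 P1.R1=0

outcome vector order: (P1.R0,P1.R1)
SC: 3 outcomes — {(0,0), (0,2), (1,2)}
claimed∖SC = {(1,0)}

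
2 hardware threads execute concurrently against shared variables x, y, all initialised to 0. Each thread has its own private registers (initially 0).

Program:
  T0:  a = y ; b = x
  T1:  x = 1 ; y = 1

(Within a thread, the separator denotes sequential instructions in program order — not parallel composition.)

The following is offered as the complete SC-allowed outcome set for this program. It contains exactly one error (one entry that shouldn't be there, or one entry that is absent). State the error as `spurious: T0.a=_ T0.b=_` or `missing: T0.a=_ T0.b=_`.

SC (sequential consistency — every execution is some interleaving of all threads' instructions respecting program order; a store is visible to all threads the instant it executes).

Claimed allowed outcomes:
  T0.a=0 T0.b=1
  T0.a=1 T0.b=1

missing: T0.a=0 T0.b=0

outcome vector order: (T0.a,T0.b)
[SC] allowed = {<0 0>; <0 1>; <1 1>}
SC∖claimed = {<0 0>}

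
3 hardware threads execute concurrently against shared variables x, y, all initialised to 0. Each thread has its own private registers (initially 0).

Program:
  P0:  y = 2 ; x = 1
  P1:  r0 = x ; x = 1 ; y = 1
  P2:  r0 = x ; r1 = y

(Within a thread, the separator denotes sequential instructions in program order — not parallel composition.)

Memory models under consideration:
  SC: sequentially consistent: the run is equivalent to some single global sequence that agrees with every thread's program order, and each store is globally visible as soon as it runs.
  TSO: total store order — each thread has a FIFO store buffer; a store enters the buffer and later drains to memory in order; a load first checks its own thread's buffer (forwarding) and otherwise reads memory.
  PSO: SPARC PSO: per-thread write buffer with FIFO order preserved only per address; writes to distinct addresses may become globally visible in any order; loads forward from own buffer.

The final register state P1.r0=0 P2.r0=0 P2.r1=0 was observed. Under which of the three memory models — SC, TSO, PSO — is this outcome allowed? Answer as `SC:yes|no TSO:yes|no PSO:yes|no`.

outcome vector order: (P1.r0,P2.r0,P2.r1)
[SC] allowed = {0/0/0, 0/0/1, 0/0/2, 0/1/0, 0/1/1, 0/1/2, 1/0/0, 1/0/1, 1/0/2, 1/1/1, 1/1/2}
[TSO] allowed = {0/0/0, 0/0/1, 0/0/2, 0/1/0, 0/1/1, 0/1/2, 1/0/0, 1/0/1, 1/0/2, 1/1/1, 1/1/2}
[PSO] allowed = {0/0/0, 0/0/1, 0/0/2, 0/1/0, 0/1/1, 0/1/2, 1/0/0, 1/0/1, 1/0/2, 1/1/0, 1/1/1, 1/1/2}
target 0/0/0 ∈ {SC,TSO,PSO}

SC:yes TSO:yes PSO:yes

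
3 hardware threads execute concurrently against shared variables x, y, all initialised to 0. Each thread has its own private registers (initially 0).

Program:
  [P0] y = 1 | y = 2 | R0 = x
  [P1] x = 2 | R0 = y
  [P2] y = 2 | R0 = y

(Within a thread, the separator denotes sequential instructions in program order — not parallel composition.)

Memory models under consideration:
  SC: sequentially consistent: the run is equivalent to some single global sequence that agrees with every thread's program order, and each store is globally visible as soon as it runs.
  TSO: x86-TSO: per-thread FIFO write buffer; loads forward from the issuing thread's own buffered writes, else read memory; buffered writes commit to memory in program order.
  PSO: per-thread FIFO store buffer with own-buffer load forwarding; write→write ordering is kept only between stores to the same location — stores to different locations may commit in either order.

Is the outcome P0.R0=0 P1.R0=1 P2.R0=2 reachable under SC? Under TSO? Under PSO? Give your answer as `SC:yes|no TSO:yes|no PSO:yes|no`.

SC:no TSO:yes PSO:yes

outcome vector order: (P0.R0,P1.R0,P2.R0)
SC: 8 outcomes — {<0 2 1> <0 2 2> <2 0 1> <2 0 2> <2 1 1> <2 1 2> <2 2 1> <2 2 2>}
TSO: 12 outcomes — {<0 0 1> <0 0 2> <0 1 1> <0 1 2> <0 2 1> <0 2 2> <2 0 1> <2 0 2> <2 1 1> <2 1 2> <2 2 1> <2 2 2>}
PSO: 12 outcomes — {<0 0 1> <0 0 2> <0 1 1> <0 1 2> <0 2 1> <0 2 2> <2 0 1> <2 0 2> <2 1 1> <2 1 2> <2 2 1> <2 2 2>}
target <0 1 2> ∈ {TSO,PSO}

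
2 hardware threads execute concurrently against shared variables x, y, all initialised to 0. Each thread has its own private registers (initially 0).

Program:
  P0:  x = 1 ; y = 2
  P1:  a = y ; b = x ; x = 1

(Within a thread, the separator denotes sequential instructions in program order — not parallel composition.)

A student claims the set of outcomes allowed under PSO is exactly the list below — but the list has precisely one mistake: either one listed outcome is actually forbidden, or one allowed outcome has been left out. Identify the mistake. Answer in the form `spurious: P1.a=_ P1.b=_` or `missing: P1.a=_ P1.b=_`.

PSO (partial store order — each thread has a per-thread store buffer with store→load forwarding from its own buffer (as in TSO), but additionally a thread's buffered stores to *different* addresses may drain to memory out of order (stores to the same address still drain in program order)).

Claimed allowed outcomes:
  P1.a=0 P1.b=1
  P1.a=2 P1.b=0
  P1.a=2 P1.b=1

missing: P1.a=0 P1.b=0

outcome vector order: (P1.a,P1.b)
PSO: 4 outcomes — {00, 01, 20, 21}
PSO∖claimed = {00}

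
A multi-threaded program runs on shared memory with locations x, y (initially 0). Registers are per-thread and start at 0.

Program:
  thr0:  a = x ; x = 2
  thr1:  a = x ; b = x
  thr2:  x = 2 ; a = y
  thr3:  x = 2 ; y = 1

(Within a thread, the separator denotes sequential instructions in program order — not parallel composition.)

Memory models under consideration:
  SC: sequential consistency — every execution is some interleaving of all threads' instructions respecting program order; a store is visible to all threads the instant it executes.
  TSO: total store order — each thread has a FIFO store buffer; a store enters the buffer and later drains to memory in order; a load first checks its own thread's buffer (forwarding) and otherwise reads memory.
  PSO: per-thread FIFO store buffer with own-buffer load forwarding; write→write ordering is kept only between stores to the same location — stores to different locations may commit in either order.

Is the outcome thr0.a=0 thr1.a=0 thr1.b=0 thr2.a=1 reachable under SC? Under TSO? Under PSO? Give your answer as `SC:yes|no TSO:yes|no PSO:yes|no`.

SC:yes TSO:yes PSO:yes

outcome vector order: (thr0.a,thr1.a,thr1.b,thr2.a)
under SC → 0/0/0/0; 0/0/0/1; 0/0/2/0; 0/0/2/1; 0/2/2/0; 0/2/2/1; 2/0/0/0; 2/0/0/1; 2/0/2/0; 2/0/2/1; 2/2/2/0; 2/2/2/1
under TSO → 0/0/0/0; 0/0/0/1; 0/0/2/0; 0/0/2/1; 0/2/2/0; 0/2/2/1; 2/0/0/0; 2/0/0/1; 2/0/2/0; 2/0/2/1; 2/2/2/0; 2/2/2/1
under PSO → 0/0/0/0; 0/0/0/1; 0/0/2/0; 0/0/2/1; 0/2/2/0; 0/2/2/1; 2/0/0/0; 2/0/0/1; 2/0/2/0; 2/0/2/1; 2/2/2/0; 2/2/2/1
target 0/0/0/1 ∈ {SC,TSO,PSO}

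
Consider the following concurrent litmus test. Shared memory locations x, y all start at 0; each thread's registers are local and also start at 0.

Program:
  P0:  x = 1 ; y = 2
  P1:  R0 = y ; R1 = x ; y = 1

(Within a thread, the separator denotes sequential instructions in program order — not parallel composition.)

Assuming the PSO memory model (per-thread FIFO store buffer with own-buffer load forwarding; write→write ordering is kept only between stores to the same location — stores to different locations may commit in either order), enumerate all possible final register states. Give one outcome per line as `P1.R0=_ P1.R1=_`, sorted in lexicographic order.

P1.R0=0 P1.R1=0
P1.R0=0 P1.R1=1
P1.R0=2 P1.R1=0
P1.R0=2 P1.R1=1

outcome vector order: (P1.R0,P1.R1)
|PSO outcomes| = 4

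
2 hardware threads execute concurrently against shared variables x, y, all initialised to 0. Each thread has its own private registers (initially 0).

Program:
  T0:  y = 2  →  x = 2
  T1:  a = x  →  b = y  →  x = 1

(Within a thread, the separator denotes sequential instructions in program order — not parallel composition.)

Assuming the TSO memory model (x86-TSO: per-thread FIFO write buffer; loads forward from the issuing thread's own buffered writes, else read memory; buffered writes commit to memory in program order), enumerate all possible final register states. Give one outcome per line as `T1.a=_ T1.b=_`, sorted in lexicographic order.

T1.a=0 T1.b=0
T1.a=0 T1.b=2
T1.a=2 T1.b=2

outcome vector order: (T1.a,T1.b)
|TSO outcomes| = 3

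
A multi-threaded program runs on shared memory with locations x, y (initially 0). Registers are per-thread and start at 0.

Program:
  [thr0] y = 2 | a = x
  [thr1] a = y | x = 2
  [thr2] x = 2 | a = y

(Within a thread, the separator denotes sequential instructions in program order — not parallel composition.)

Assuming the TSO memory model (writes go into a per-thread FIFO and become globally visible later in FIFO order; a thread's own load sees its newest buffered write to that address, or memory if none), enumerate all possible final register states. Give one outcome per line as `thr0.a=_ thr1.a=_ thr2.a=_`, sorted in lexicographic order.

outcome vector order: (thr0.a,thr1.a,thr2.a)
|TSO outcomes| = 8

thr0.a=0 thr1.a=0 thr2.a=0
thr0.a=0 thr1.a=0 thr2.a=2
thr0.a=0 thr1.a=2 thr2.a=0
thr0.a=0 thr1.a=2 thr2.a=2
thr0.a=2 thr1.a=0 thr2.a=0
thr0.a=2 thr1.a=0 thr2.a=2
thr0.a=2 thr1.a=2 thr2.a=0
thr0.a=2 thr1.a=2 thr2.a=2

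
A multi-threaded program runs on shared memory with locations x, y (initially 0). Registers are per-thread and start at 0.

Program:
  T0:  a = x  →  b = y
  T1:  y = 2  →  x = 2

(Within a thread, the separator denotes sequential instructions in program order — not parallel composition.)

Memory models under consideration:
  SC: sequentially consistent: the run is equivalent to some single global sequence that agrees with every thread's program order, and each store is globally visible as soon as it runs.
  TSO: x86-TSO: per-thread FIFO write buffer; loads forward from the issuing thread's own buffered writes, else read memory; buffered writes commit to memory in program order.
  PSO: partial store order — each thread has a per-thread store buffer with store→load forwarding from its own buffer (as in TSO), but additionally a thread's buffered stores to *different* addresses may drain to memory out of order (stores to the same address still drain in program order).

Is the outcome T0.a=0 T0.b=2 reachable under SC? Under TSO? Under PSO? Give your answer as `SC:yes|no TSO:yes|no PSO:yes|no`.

SC:yes TSO:yes PSO:yes

outcome vector order: (T0.a,T0.b)
under SC → <0 0> <0 2> <2 2>
under TSO → <0 0> <0 2> <2 2>
under PSO → <0 0> <0 2> <2 0> <2 2>
target <0 2> ∈ {SC,TSO,PSO}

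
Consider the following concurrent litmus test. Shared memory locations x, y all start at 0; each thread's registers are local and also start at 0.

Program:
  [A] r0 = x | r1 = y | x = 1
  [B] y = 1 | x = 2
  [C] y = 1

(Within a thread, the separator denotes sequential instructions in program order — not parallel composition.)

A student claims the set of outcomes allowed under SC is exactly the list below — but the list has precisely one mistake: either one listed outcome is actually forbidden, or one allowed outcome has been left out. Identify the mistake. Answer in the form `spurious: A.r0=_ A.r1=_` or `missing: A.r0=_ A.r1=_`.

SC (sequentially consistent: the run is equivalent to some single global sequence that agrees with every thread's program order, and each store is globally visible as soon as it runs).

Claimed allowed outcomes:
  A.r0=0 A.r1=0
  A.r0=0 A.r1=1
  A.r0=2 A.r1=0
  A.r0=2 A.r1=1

spurious: A.r0=2 A.r1=0

outcome vector order: (A.r0,A.r1)
SC (3): <0 0>; <0 1>; <2 1>
claimed∖SC = {<2 0>}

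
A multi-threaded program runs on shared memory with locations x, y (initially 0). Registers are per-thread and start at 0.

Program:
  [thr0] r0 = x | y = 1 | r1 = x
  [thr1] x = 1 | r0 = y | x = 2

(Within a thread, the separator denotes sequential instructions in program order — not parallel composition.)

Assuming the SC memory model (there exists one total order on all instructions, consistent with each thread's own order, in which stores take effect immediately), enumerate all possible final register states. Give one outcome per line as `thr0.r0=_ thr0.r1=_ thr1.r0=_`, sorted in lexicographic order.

thr0.r0=0 thr0.r1=0 thr1.r0=1
thr0.r0=0 thr0.r1=1 thr1.r0=0
thr0.r0=0 thr0.r1=1 thr1.r0=1
thr0.r0=0 thr0.r1=2 thr1.r0=0
thr0.r0=0 thr0.r1=2 thr1.r0=1
thr0.r0=1 thr0.r1=1 thr1.r0=0
thr0.r0=1 thr0.r1=1 thr1.r0=1
thr0.r0=1 thr0.r1=2 thr1.r0=0
thr0.r0=1 thr0.r1=2 thr1.r0=1
thr0.r0=2 thr0.r1=2 thr1.r0=0

outcome vector order: (thr0.r0,thr0.r1,thr1.r0)
|SC outcomes| = 10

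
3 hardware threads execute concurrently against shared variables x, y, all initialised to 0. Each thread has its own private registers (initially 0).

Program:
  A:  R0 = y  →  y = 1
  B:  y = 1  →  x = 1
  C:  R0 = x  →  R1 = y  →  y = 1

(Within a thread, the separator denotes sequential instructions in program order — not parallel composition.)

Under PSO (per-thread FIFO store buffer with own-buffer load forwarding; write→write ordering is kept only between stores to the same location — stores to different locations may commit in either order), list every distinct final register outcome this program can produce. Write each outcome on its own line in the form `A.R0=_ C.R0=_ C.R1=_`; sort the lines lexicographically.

A.R0=0 C.R0=0 C.R1=0
A.R0=0 C.R0=0 C.R1=1
A.R0=0 C.R0=1 C.R1=0
A.R0=0 C.R0=1 C.R1=1
A.R0=1 C.R0=0 C.R1=0
A.R0=1 C.R0=0 C.R1=1
A.R0=1 C.R0=1 C.R1=0
A.R0=1 C.R0=1 C.R1=1

outcome vector order: (A.R0,C.R0,C.R1)
|PSO outcomes| = 8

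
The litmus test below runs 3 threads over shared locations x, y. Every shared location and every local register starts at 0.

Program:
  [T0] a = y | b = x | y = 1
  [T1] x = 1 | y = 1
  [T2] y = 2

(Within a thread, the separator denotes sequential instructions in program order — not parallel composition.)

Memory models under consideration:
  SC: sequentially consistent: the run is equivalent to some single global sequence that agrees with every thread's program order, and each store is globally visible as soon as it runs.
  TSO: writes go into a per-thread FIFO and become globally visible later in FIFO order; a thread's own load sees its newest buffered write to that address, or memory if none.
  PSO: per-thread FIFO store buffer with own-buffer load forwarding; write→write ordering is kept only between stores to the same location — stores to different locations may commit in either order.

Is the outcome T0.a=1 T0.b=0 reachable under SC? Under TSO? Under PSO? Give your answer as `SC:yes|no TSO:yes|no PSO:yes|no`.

outcome vector order: (T0.a,T0.b)
under SC → 0/0 0/1 1/1 2/0 2/1
under TSO → 0/0 0/1 1/1 2/0 2/1
under PSO → 0/0 0/1 1/0 1/1 2/0 2/1
target 1/0 ∈ {PSO}

SC:no TSO:no PSO:yes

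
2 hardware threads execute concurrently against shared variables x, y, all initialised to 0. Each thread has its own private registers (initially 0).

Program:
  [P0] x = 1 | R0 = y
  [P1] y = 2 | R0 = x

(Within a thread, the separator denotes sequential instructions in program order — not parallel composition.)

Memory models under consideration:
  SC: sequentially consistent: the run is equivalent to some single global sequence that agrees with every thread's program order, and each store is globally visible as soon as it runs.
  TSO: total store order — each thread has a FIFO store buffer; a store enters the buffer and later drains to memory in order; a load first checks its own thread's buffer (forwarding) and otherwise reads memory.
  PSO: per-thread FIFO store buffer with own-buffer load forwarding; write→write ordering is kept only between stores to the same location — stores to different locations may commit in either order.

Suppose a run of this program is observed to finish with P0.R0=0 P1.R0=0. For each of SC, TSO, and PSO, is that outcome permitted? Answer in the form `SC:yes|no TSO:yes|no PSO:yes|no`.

SC:no TSO:yes PSO:yes

outcome vector order: (P0.R0,P1.R0)
SC (3): 0/1 2/0 2/1
TSO (4): 0/0 0/1 2/0 2/1
PSO (4): 0/0 0/1 2/0 2/1
target 0/0 ∈ {TSO,PSO}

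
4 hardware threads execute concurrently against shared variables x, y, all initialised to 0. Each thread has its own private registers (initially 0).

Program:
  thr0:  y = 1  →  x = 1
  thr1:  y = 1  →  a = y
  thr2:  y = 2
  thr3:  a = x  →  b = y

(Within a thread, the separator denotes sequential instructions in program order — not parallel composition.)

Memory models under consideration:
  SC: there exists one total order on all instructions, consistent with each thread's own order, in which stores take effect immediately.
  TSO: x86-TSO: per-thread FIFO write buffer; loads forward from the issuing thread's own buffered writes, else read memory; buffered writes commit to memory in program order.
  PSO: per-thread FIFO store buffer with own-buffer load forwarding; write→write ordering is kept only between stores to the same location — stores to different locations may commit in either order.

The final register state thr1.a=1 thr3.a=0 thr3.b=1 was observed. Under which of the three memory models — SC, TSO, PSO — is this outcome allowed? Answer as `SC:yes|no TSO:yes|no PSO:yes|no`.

outcome vector order: (thr1.a,thr3.a,thr3.b)
SC: 10 outcomes — {<1 0 0>; <1 0 1>; <1 0 2>; <1 1 1>; <1 1 2>; <2 0 0>; <2 0 1>; <2 0 2>; <2 1 1>; <2 1 2>}
TSO: 10 outcomes — {<1 0 0>; <1 0 1>; <1 0 2>; <1 1 1>; <1 1 2>; <2 0 0>; <2 0 1>; <2 0 2>; <2 1 1>; <2 1 2>}
PSO: 12 outcomes — {<1 0 0>; <1 0 1>; <1 0 2>; <1 1 0>; <1 1 1>; <1 1 2>; <2 0 0>; <2 0 1>; <2 0 2>; <2 1 0>; <2 1 1>; <2 1 2>}
target <1 0 1> ∈ {SC,TSO,PSO}

SC:yes TSO:yes PSO:yes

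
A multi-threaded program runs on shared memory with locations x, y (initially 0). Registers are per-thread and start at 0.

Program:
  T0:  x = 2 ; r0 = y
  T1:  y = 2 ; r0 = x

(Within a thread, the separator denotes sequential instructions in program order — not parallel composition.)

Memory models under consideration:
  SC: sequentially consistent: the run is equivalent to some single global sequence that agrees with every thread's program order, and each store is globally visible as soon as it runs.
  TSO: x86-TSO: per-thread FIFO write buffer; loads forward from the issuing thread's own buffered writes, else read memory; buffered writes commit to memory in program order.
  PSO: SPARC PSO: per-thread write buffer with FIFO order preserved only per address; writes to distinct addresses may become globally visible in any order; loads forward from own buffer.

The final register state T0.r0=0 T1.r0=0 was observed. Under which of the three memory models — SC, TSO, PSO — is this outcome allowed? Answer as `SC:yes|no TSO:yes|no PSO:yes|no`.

outcome vector order: (T0.r0,T1.r0)
SC: 3 outcomes — {0/2; 2/0; 2/2}
TSO: 4 outcomes — {0/0; 0/2; 2/0; 2/2}
PSO: 4 outcomes — {0/0; 0/2; 2/0; 2/2}
target 0/0 ∈ {TSO,PSO}

SC:no TSO:yes PSO:yes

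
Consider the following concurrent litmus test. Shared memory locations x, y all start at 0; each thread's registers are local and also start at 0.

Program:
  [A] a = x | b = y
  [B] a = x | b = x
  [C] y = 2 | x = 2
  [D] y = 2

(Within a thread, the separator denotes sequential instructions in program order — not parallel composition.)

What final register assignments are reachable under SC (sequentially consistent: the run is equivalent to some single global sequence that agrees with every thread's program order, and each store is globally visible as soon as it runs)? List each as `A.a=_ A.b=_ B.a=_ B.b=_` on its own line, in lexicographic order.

A.a=0 A.b=0 B.a=0 B.b=0
A.a=0 A.b=0 B.a=0 B.b=2
A.a=0 A.b=0 B.a=2 B.b=2
A.a=0 A.b=2 B.a=0 B.b=0
A.a=0 A.b=2 B.a=0 B.b=2
A.a=0 A.b=2 B.a=2 B.b=2
A.a=2 A.b=2 B.a=0 B.b=0
A.a=2 A.b=2 B.a=0 B.b=2
A.a=2 A.b=2 B.a=2 B.b=2

outcome vector order: (A.a,A.b,B.a,B.b)
|SC outcomes| = 9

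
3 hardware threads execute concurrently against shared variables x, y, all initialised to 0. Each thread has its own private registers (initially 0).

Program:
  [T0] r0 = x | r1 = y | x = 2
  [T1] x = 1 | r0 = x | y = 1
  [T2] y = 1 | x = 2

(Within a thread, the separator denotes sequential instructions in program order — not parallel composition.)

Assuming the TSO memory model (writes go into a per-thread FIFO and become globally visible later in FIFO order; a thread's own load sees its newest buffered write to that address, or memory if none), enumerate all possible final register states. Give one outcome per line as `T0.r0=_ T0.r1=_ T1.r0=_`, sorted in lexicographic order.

T0.r0=0 T0.r1=0 T1.r0=1
T0.r0=0 T0.r1=0 T1.r0=2
T0.r0=0 T0.r1=1 T1.r0=1
T0.r0=0 T0.r1=1 T1.r0=2
T0.r0=1 T0.r1=0 T1.r0=1
T0.r0=1 T0.r1=0 T1.r0=2
T0.r0=1 T0.r1=1 T1.r0=1
T0.r0=1 T0.r1=1 T1.r0=2
T0.r0=2 T0.r1=1 T1.r0=1
T0.r0=2 T0.r1=1 T1.r0=2

outcome vector order: (T0.r0,T0.r1,T1.r0)
|TSO outcomes| = 10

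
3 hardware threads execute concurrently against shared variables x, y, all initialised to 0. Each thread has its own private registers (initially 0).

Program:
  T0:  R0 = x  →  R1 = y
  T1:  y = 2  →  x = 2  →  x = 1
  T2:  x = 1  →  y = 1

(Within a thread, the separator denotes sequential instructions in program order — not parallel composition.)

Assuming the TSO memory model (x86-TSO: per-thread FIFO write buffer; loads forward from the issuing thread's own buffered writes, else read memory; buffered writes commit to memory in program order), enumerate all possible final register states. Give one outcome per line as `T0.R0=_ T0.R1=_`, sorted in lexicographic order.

outcome vector order: (T0.R0,T0.R1)
|TSO outcomes| = 8

T0.R0=0 T0.R1=0
T0.R0=0 T0.R1=1
T0.R0=0 T0.R1=2
T0.R0=1 T0.R1=0
T0.R0=1 T0.R1=1
T0.R0=1 T0.R1=2
T0.R0=2 T0.R1=1
T0.R0=2 T0.R1=2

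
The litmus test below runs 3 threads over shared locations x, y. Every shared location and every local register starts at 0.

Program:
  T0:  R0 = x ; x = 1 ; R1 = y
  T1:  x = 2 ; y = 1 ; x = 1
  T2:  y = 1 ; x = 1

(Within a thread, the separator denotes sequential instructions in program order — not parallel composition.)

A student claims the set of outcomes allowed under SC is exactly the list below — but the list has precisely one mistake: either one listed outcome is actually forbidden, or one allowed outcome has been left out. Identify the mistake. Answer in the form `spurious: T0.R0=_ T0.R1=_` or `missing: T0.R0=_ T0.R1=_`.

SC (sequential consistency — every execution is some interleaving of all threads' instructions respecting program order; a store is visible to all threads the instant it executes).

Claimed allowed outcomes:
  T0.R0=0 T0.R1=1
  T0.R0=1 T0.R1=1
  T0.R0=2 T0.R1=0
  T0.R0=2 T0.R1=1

missing: T0.R0=0 T0.R1=0

outcome vector order: (T0.R0,T0.R1)
under SC → 0/0; 0/1; 1/1; 2/0; 2/1
SC∖claimed = {0/0}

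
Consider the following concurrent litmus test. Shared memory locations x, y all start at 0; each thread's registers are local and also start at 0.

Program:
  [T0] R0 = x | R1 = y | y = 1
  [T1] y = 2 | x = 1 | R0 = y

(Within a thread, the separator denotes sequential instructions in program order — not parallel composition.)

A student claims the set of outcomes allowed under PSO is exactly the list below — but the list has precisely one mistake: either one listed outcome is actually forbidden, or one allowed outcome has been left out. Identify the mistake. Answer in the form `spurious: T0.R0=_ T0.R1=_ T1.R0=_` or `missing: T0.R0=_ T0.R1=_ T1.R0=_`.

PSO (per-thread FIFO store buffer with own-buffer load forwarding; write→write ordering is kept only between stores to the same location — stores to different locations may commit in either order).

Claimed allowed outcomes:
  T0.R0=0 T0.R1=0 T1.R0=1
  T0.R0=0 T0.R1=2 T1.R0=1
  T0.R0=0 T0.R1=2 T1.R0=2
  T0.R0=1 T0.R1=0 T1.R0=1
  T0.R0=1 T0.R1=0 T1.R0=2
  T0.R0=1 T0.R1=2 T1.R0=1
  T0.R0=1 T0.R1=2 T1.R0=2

missing: T0.R0=0 T0.R1=0 T1.R0=2

outcome vector order: (T0.R0,T0.R1,T1.R0)
under PSO → (0,0,1); (0,0,2); (0,2,1); (0,2,2); (1,0,1); (1,0,2); (1,2,1); (1,2,2)
PSO∖claimed = {(0,0,2)}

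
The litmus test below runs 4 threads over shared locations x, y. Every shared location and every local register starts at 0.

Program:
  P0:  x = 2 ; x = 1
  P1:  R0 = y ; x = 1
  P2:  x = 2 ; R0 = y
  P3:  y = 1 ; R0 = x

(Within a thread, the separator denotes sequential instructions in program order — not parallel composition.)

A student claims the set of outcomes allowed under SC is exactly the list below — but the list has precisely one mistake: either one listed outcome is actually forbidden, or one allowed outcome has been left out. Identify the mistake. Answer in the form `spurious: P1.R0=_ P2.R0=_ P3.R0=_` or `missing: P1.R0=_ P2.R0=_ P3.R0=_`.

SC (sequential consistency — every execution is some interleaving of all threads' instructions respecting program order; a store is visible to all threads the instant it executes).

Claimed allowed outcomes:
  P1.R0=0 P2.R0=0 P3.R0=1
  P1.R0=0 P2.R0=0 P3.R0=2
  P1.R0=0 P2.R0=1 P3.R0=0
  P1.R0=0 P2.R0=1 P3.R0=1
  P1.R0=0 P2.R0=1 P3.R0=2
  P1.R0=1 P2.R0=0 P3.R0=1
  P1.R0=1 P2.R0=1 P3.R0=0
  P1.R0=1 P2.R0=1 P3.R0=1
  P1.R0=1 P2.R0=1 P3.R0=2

missing: P1.R0=1 P2.R0=0 P3.R0=2

outcome vector order: (P1.R0,P2.R0,P3.R0)
[SC] allowed = {0/0/1 0/0/2 0/1/0 0/1/1 0/1/2 1/0/1 1/0/2 1/1/0 1/1/1 1/1/2}
SC∖claimed = {1/0/2}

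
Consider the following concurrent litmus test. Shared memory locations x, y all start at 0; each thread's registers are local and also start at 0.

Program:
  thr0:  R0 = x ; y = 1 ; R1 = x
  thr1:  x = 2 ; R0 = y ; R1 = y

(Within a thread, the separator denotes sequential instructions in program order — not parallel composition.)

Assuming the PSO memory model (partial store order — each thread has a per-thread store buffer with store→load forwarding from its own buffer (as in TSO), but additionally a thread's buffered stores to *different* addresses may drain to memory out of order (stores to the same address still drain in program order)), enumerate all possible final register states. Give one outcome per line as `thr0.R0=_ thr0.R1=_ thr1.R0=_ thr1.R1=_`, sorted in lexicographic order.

outcome vector order: (thr0.R0,thr0.R1,thr1.R0,thr1.R1)
|PSO outcomes| = 9

thr0.R0=0 thr0.R1=0 thr1.R0=0 thr1.R1=0
thr0.R0=0 thr0.R1=0 thr1.R0=0 thr1.R1=1
thr0.R0=0 thr0.R1=0 thr1.R0=1 thr1.R1=1
thr0.R0=0 thr0.R1=2 thr1.R0=0 thr1.R1=0
thr0.R0=0 thr0.R1=2 thr1.R0=0 thr1.R1=1
thr0.R0=0 thr0.R1=2 thr1.R0=1 thr1.R1=1
thr0.R0=2 thr0.R1=2 thr1.R0=0 thr1.R1=0
thr0.R0=2 thr0.R1=2 thr1.R0=0 thr1.R1=1
thr0.R0=2 thr0.R1=2 thr1.R0=1 thr1.R1=1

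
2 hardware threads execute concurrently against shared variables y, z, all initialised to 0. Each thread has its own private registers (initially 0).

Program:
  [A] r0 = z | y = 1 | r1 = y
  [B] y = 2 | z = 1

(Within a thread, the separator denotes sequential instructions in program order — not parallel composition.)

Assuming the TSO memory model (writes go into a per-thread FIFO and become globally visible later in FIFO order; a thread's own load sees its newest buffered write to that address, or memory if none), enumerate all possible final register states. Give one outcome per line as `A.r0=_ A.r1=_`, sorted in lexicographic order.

A.r0=0 A.r1=1
A.r0=0 A.r1=2
A.r0=1 A.r1=1

outcome vector order: (A.r0,A.r1)
|TSO outcomes| = 3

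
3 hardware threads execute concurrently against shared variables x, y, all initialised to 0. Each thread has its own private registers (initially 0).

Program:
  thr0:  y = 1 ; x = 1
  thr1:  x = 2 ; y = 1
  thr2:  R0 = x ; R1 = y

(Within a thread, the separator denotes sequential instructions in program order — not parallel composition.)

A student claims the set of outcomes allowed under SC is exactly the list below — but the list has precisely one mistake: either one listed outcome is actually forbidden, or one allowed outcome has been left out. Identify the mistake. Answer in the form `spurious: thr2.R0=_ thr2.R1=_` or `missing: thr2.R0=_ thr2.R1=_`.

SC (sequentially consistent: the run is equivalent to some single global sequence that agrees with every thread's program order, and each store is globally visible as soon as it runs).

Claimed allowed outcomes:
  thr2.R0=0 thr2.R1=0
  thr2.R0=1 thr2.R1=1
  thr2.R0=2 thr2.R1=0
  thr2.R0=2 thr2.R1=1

outcome vector order: (thr2.R0,thr2.R1)
SC (5): 00 01 11 20 21
SC∖claimed = {01}

missing: thr2.R0=0 thr2.R1=1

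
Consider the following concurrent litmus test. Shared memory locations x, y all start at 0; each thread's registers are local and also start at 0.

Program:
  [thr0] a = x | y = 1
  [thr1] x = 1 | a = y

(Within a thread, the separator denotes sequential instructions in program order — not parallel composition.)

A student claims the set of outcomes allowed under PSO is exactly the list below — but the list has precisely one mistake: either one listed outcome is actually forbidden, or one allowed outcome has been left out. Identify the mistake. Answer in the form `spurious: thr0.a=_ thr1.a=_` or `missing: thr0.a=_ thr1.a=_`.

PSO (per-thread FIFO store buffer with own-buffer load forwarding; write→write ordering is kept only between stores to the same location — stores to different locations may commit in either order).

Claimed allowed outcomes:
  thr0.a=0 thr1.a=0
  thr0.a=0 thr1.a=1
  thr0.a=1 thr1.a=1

missing: thr0.a=1 thr1.a=0

outcome vector order: (thr0.a,thr1.a)
PSO: 4 outcomes — {0/0 0/1 1/0 1/1}
PSO∖claimed = {1/0}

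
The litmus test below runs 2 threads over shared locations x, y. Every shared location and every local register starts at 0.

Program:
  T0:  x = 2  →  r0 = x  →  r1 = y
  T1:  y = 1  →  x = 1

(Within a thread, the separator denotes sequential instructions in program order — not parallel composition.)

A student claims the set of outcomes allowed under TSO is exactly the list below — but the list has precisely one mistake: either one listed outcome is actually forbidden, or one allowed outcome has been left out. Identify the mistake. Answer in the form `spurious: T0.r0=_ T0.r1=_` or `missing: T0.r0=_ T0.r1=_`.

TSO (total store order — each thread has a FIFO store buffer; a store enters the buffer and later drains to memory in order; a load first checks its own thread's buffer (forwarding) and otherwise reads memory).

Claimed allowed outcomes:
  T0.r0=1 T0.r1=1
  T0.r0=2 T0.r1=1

missing: T0.r0=2 T0.r1=0

outcome vector order: (T0.r0,T0.r1)
TSO (3): 1/1 2/0 2/1
TSO∖claimed = {2/0}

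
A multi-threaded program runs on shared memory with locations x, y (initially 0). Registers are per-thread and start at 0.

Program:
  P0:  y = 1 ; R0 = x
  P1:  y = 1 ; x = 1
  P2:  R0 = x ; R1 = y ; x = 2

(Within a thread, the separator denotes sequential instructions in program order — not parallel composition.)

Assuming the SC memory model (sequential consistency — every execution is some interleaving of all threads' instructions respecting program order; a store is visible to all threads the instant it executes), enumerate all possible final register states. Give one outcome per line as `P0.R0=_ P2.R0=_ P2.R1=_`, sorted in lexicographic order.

P0.R0=0 P2.R0=0 P2.R1=0
P0.R0=0 P2.R0=0 P2.R1=1
P0.R0=0 P2.R0=1 P2.R1=1
P0.R0=1 P2.R0=0 P2.R1=0
P0.R0=1 P2.R0=0 P2.R1=1
P0.R0=1 P2.R0=1 P2.R1=1
P0.R0=2 P2.R0=0 P2.R1=0
P0.R0=2 P2.R0=0 P2.R1=1
P0.R0=2 P2.R0=1 P2.R1=1

outcome vector order: (P0.R0,P2.R0,P2.R1)
|SC outcomes| = 9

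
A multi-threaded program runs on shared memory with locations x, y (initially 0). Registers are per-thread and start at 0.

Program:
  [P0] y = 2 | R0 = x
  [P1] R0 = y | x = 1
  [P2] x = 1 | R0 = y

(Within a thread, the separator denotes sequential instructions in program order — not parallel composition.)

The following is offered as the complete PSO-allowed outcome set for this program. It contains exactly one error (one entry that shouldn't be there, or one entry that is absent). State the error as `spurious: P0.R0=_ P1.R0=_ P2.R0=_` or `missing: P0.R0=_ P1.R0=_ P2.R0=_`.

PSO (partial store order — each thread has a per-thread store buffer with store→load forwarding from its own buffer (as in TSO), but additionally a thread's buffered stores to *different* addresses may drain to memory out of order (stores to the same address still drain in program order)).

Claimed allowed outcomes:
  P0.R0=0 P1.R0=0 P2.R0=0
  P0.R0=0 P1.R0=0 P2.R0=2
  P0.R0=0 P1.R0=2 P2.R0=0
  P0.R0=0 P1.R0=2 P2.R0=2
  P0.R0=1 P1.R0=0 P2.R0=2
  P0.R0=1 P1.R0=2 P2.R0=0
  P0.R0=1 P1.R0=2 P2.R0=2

missing: P0.R0=1 P1.R0=0 P2.R0=0

outcome vector order: (P0.R0,P1.R0,P2.R0)
under PSO → (0,0,0) (0,0,2) (0,2,0) (0,2,2) (1,0,0) (1,0,2) (1,2,0) (1,2,2)
PSO∖claimed = {(1,0,0)}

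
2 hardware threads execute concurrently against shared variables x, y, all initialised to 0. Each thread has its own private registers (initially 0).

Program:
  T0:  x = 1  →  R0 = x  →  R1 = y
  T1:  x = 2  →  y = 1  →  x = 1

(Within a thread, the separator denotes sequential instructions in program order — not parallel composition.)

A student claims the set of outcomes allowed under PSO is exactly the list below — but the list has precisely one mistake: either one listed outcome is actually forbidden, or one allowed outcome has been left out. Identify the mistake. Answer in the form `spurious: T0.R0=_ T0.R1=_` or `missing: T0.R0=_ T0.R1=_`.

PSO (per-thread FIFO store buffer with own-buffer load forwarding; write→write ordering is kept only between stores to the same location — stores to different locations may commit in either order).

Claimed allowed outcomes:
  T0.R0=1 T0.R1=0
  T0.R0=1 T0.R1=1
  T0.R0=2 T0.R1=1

missing: T0.R0=2 T0.R1=0

outcome vector order: (T0.R0,T0.R1)
PSO: 4 outcomes — {1/0 1/1 2/0 2/1}
PSO∖claimed = {2/0}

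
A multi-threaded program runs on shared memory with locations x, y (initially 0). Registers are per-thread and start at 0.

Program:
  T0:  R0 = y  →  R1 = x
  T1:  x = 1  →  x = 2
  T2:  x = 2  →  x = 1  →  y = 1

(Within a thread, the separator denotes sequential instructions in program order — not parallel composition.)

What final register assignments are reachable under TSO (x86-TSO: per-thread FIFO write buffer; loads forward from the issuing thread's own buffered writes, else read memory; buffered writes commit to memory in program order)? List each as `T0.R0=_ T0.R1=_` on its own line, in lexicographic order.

T0.R0=0 T0.R1=0
T0.R0=0 T0.R1=1
T0.R0=0 T0.R1=2
T0.R0=1 T0.R1=1
T0.R0=1 T0.R1=2

outcome vector order: (T0.R0,T0.R1)
|TSO outcomes| = 5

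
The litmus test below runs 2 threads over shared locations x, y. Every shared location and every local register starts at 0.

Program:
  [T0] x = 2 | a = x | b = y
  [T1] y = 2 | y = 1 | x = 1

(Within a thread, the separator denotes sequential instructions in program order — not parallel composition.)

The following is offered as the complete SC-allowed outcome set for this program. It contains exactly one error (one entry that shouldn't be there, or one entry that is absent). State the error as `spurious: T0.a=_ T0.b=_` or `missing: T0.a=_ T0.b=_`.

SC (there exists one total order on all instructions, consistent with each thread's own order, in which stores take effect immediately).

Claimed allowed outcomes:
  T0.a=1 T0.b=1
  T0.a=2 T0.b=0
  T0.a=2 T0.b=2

outcome vector order: (T0.a,T0.b)
under SC → 1/1 2/0 2/1 2/2
SC∖claimed = {2/1}

missing: T0.a=2 T0.b=1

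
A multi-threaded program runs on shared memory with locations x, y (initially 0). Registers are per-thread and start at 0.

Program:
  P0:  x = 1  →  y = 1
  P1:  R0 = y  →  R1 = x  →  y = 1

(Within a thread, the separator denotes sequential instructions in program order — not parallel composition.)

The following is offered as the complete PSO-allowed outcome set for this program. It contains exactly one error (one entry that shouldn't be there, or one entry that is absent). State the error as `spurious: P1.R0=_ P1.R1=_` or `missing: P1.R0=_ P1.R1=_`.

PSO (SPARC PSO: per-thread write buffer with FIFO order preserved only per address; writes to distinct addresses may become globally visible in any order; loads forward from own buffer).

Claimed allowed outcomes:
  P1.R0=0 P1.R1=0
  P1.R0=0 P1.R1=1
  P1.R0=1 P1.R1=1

outcome vector order: (P1.R0,P1.R1)
under PSO → <0 0>, <0 1>, <1 0>, <1 1>
PSO∖claimed = {<1 0>}

missing: P1.R0=1 P1.R1=0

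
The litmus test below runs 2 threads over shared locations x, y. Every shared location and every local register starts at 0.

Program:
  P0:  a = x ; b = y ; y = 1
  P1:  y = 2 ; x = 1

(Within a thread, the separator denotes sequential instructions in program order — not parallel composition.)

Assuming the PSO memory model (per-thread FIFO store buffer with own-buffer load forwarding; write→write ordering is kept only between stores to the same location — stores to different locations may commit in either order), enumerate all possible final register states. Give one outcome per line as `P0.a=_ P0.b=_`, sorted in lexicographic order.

outcome vector order: (P0.a,P0.b)
|PSO outcomes| = 4

P0.a=0 P0.b=0
P0.a=0 P0.b=2
P0.a=1 P0.b=0
P0.a=1 P0.b=2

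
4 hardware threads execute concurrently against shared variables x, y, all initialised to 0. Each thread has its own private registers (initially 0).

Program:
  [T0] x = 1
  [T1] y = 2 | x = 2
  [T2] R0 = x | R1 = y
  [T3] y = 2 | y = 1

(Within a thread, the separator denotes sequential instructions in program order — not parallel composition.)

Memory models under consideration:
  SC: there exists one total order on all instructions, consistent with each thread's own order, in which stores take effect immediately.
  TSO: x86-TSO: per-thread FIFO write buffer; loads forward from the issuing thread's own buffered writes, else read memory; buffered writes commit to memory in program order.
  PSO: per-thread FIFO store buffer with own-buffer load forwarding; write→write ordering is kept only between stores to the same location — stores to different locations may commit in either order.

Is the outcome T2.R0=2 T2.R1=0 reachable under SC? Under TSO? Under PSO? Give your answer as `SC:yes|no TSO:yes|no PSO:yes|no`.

outcome vector order: (T2.R0,T2.R1)
SC (8): 00; 01; 02; 10; 11; 12; 21; 22
TSO (8): 00; 01; 02; 10; 11; 12; 21; 22
PSO (9): 00; 01; 02; 10; 11; 12; 20; 21; 22
target 20 ∈ {PSO}

SC:no TSO:no PSO:yes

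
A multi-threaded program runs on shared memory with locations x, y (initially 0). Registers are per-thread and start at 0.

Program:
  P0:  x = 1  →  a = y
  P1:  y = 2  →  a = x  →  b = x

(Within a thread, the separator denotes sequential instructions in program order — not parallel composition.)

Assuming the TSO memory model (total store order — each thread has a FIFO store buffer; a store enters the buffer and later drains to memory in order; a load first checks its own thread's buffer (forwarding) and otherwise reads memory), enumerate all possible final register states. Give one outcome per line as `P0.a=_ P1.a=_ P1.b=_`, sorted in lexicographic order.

outcome vector order: (P0.a,P1.a,P1.b)
|TSO outcomes| = 6

P0.a=0 P1.a=0 P1.b=0
P0.a=0 P1.a=0 P1.b=1
P0.a=0 P1.a=1 P1.b=1
P0.a=2 P1.a=0 P1.b=0
P0.a=2 P1.a=0 P1.b=1
P0.a=2 P1.a=1 P1.b=1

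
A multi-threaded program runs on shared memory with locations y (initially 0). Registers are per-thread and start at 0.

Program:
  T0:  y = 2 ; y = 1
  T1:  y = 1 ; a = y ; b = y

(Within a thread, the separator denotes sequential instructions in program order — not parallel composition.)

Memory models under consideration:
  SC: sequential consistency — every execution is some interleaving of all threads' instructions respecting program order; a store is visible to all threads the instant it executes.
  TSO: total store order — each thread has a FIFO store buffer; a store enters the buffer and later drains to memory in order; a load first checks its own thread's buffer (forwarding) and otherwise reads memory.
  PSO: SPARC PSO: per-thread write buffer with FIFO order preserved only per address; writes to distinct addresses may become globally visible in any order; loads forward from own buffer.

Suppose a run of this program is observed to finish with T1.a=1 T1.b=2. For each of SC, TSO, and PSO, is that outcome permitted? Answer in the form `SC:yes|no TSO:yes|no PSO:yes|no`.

outcome vector order: (T1.a,T1.b)
SC: 4 outcomes — {11 12 21 22}
TSO: 4 outcomes — {11 12 21 22}
PSO: 4 outcomes — {11 12 21 22}
target 12 ∈ {SC,TSO,PSO}

SC:yes TSO:yes PSO:yes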